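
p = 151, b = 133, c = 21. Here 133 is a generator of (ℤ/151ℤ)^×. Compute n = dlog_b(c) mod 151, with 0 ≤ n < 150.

Baby-step giant-step with m = ceil(sqrt(150)) = 13.
Baby table (133^j mod 151 for j=0..12):
  0:1  1:133  2:22  3:57  4:31  5:46  6:78  7:106
  8:55  9:67  10:2  11:115  12:44
Giant step factor: 133^(-13) ≡ 102 (mod 151).
Scan 21·102^i mod 151 for i = 0, 1, …:
  i=0: 21   i=1: 28   i=2: 138   i=3: 33
  i=4: 44
Match at i=4, j=12: n = 4·13 + 12 = 64.

64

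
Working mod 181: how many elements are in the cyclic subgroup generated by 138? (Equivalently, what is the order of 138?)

18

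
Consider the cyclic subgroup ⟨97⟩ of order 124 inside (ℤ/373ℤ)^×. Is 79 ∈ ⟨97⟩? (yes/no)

79 ∈ ⟨97⟩ iff 79^124 ≡ 1 (mod 373), since |⟨97⟩| = 124.
79^124 mod 373 = 88.
Since 88 ≠ 1, 79 does not lie in the subgroup.

no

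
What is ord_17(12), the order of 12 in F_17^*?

The order of 12 must divide p − 1 = 16 = 2^4.
Divisors: 1, 2, 4, 8, 16.
Check each in increasing order: 12^1 ≡ 12;  12^2 ≡ 8;  12^4 ≡ 13;  12^8 ≡ 16;  12^16 ≡ 1.
Smallest exponent giving 1 is 16.

16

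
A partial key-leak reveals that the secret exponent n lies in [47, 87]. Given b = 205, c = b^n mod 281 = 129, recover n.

Compute 205^47 mod 281 = 41, then multiply by 205 repeatedly:
  205^47=41  205^48=256  205^49=214  205^50=34  205^51=226
  205^52=246  205^53=131  205^54=160  205^55=204  205^56=232
  205^57=71  205^58=224  205^59=117  205^60=100  205^61=268
  205^62=145  205^63=220  205^64=140  205^65=38  205^66=203
  205^67=27  205^68=196  205^69=278  205^70=228  205^71=94
  205^72=162  205^73=52  205^74=263  205^75=244  205^76=2
  205^77=129
Found 129 at exponent 77.

77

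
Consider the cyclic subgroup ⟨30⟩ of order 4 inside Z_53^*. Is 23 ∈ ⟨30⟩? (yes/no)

yes

⟨30⟩ has order 4; its elements mod 53 are {1, 23, 30, 52}.
23 is in this set.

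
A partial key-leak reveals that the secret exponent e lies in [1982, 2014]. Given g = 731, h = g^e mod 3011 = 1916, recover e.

Compute 731^1982 mod 3011 = 575, then multiply by 731 repeatedly:
  731^1982=575  731^1983=1796  731^1984=80  731^1985=1271  731^1986=1713
  731^1987=2638  731^1988=1338  731^1989=2514  731^1990=1024  731^1991=1816
  731^1992=2656  731^1993=2452  731^1994=867  731^1995=1467  731^1996=461
  731^1997=2770  731^1998=1478  731^1999=2480  731^2000=258  731^2001=1916
Found 1916 at exponent 2001.

2001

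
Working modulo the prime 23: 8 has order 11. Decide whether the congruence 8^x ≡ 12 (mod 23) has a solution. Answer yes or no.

yes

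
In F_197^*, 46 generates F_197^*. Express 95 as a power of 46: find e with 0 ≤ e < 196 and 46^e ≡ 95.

Baby-step giant-step with m = ceil(sqrt(196)) = 14.
Baby table (46^j mod 197 for j=0..13):
  0:1  1:46  2:146  3:18  4:40  5:67  6:127  7:129
  8:24  9:119  10:155  11:38  12:172  13:32
Giant step factor: 46^(-14) ≡ 161 (mod 197).
Scan 95·161^i mod 197 for i = 0, 1, …:
  i=0: 95   i=1: 126   i=2: 192   i=3: 180
  i=4: 21   i=5: 32
Match at i=5, j=13: e = 5·14 + 13 = 83.

83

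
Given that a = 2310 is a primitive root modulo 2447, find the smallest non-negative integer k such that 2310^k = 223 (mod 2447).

1923

Baby-step giant-step with m = ceil(sqrt(2446)) = 50.
Baby table (2310^j mod 2447 for j=0..49):
  0:1  1:2310  2:1640  3:444  4:347  5:1401  6:1376  7:2354
  8:506  9:1641  10:307  11:1987  12:1845  13:1723  14:1308  15:1882
  16:1548  17:813  18:1181  19:2152  20:1263  21:706  22:1158  23:409
  24:248  25:282  26:518  27:2444  28:411  29:2421  30:1115  31:1406
  32:691  33:766  34:279  35:929  36:2418  37:1526  38:1380  39:1806
  40:2172  41:970  42:1695  43:250  44:8  45:1351  46:885  47:1105
  48:329  49:1420
Giant step factor: 2310^(-50) ≡ 1398 (mod 2447).
Scan 223·1398^i mod 2447 for i = 0, 1, …:
  i=0: 223   i=1: 985   i=2: 1816   i=3: 1229
  i=4: 348   i=5: 1998   i=6: 1177   i=7: 1062
  i=8: 1794   i=9: 2284     …   i=37: 2239
  i=38: 409
Match at i=38, j=23: k = 38·50 + 23 = 1923.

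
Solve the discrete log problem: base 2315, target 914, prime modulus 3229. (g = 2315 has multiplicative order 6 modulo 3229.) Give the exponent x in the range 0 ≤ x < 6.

Successive powers of 2315 modulo 3229:
  2315^0=1  2315^1=2315  2315^2=2314  2315^3=3228  2315^4=914
So 2315^4 ≡ 914 (mod 3229), giving x = 4.

4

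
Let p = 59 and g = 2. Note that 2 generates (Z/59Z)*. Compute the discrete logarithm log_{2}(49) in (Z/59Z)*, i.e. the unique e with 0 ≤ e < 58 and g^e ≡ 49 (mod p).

Baby-step giant-step with m = ceil(sqrt(58)) = 8.
Baby table (2^j mod 59 for j=0..7):
  0:1  1:2  2:4  3:8  4:16  5:32  6:5  7:10
Giant step factor: 2^(-8) ≡ 3 (mod 59).
Scan 49·3^i mod 59 for i = 0, 1, …:
  i=0: 49   i=1: 29   i=2: 28   i=3: 25
  i=4: 16
Match at i=4, j=4: e = 4·8 + 4 = 36.

36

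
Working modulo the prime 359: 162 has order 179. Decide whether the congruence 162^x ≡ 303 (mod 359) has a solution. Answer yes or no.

303 ∈ ⟨162⟩ iff 303^179 ≡ 1 (mod 359), since |⟨162⟩| = 179.
303^179 mod 359 = 1.
Since 1 = 1, 303 lies in the subgroup.

yes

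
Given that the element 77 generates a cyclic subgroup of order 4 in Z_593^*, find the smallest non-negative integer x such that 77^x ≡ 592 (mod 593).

Successive powers of 77 modulo 593:
  77^0=1  77^1=77  77^2=592
So 77^2 ≡ 592 (mod 593), giving x = 2.

2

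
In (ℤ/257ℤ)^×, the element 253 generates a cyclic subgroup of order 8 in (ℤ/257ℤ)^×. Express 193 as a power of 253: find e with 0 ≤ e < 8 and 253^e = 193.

3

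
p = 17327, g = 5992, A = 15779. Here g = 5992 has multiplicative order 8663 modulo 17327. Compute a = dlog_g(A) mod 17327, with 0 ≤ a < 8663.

7659

Baby-step giant-step with m = ceil(sqrt(8663)) = 94.
Baby table (5992^j mod 17327 for j=0..93):
  0:1  1:5992  2:2520  3:8023  4:8718  5:14678  6:16051  7:12742
  8:7302  9:2909  10:17093  11:1359  12:16765  13:11261  14:4574  15:13421
  16:4025  17:15943  18:6705  19:12374  20:2775  21:11207  22:10219  23:15957
  24:3958  25:13000  26:11135  27:11970  28:7787  29:15420  30:9076  31:11266
  32:17207  33:8694  34:9486  35:7552  36:10787  37:5994  38:14504  39:13063
  40:7437  41:14787  42:10753  43:10190  44:15459  45:186  46:5584  47:891
  48:2156  49:10137  50:9769  51:5242  52:13540  53:6666  54:3937  55:8457
  56:10196  57:16757  58:15306  59:1741  60:1218  61:3589  62:2481  63:16913
  64:14400  65:13667  66:5262  67:12091  68:5085  69:8454  70:9547  71:9197
  72:8564  73:10241  74:9165  75:7417  76:16236  77:12334  78:5673  79:14369
  80:1185  81:13777  82:5956  83:12059  84:3938  85:14449  86:12716  87:7453
  88:6697  89:16419  90:17269  91:16331  92:9783  93:2495
Giant step factor: 5992^(-94) ≡ 148 (mod 17327).
Scan 15779·148^i mod 17327 for i = 0, 1, …:
  i=0: 15779   i=1: 13474   i=2: 1547   i=3: 3705
  i=4: 11203   i=5: 11979   i=6: 5538   i=7: 5255
  i=8: 15352   i=9: 2259     …   i=80: 1172
  i=81: 186
Match at i=81, j=45: a = 81·94 + 45 = 7659.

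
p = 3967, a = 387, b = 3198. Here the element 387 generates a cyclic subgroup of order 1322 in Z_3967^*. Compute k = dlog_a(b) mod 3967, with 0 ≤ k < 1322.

996

Baby-step giant-step with m = ceil(sqrt(1322)) = 37.
Baby table (387^j mod 3967 for j=0..36):
  0:1  1:387  2:2990  3:2733  4:2449  5:3617  6:3395  7:788
  8:3464  9:3689  10:3490  11:1850  12:1890  13:1502  14:2092  15:336
  16:3088  17:989  18:1911  19:1695  20:1410  21:2191  22:2946  23:1573
  24:1800  25:2375  26:2748  27:320  28:863  29:753  30:1820  31:2181
  32:3043  33:3409  34:2239  35:1687  36:2281
Giant step factor: 387^(-37) ≡ 1640 (mod 3967).
Scan 3198·1640^i mod 3967 for i = 0, 1, …:
  i=0: 3198   i=1: 346   i=2: 159   i=3: 2905
  i=4: 3800   i=5: 3810   i=6: 375   i=7: 115
  i=8: 2151   i=9: 977     …   i=25: 57
  i=26: 2239
Match at i=26, j=34: k = 26·37 + 34 = 996.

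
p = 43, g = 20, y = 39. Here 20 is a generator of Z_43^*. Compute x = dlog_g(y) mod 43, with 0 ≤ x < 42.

Successive powers of 20 modulo 43:
  20^0=1  20^1=20  20^2=13  20^3=2  20^4=40  20^5=26
  20^6=4  20^7=37  20^8=9  20^9=8  20^10=31  20^11=18
  20^12=16  20^13=19  20^14=36  20^15=32  20^16=38  20^17=29
  20^18=21  20^19=33  20^20=15  20^21=42  20^22=23  20^23=30
  20^24=41  20^25=3  20^26=17  20^27=39
So 20^27 ≡ 39 (mod 43), giving x = 27.

27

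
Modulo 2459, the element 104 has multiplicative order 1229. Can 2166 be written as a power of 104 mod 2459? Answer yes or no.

2166 ∈ ⟨104⟩ iff 2166^1229 ≡ 1 (mod 2459), since |⟨104⟩| = 1229.
2166^1229 mod 2459 = 2458.
Since 2458 ≠ 1, 2166 does not lie in the subgroup.

no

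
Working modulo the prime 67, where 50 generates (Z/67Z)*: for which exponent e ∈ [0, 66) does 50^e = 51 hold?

Baby-step giant-step with m = ceil(sqrt(66)) = 9.
Baby table (50^j mod 67 for j=0..8):
  0:1  1:50  2:21  3:45  4:39  5:7  6:15  7:13
  8:47
Giant step factor: 50^(-9) ≡ 27 (mod 67).
Scan 51·27^i mod 67 for i = 0, 1, …:
  i=0: 51   i=1: 37   i=2: 61   i=3: 39
Match at i=3, j=4: e = 3·9 + 4 = 31.

31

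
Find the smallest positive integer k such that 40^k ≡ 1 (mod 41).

2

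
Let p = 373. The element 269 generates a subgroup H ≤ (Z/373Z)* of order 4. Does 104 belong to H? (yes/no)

104 ∈ ⟨269⟩ iff 104^4 ≡ 1 (mod 373), since |⟨269⟩| = 4.
104^4 mod 373 = 1.
Since 1 = 1, 104 lies in the subgroup.

yes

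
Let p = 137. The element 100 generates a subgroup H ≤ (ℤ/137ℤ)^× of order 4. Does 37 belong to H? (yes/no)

yes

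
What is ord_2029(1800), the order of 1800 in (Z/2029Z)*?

2028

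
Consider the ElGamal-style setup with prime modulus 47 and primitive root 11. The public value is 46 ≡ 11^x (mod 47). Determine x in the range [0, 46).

Successive powers of 11 modulo 47:
  11^0=1  11^1=11  11^2=27  11^3=15  11^4=24  11^5=29
  11^6=37  11^7=31  11^8=12  11^9=38  11^10=42  11^11=39
  11^12=6  11^13=19  11^14=21  11^15=43  11^16=3  11^17=33
  11^18=34  11^19=45  11^20=25  11^21=40  11^22=17  11^23=46
So 11^23 ≡ 46 (mod 47), giving x = 23.

23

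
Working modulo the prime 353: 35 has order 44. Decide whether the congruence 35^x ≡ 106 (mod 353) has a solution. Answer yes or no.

no

106 ∈ ⟨35⟩ iff 106^44 ≡ 1 (mod 353), since |⟨35⟩| = 44.
106^44 mod 353 = 237.
Since 237 ≠ 1, 106 does not lie in the subgroup.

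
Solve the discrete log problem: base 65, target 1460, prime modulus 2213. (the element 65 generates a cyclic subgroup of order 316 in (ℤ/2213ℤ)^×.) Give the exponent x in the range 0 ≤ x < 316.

Baby-step giant-step with m = ceil(sqrt(316)) = 18.
Baby table (65^j mod 2213 for j=0..17):
  0:1  1:65  2:2012  3:213  4:567  5:1447  6:1109  7:1269
  8:604  9:1639  10:311  11:298  12:1666  13:2066  14:1510  15:778
  16:1884  17:745
Giant step factor: 65^(-18) ≡ 602 (mod 2213).
Scan 1460·602^i mod 2213 for i = 0, 1, …:
  i=0: 1460   i=1: 359   i=2: 1457   i=3: 766
  i=4: 828   i=5: 531   i=6: 990   i=7: 683
  i=8: 1761   i=9: 95   i=10: 1865   i=11: 739
  i=12: 65
Match at i=12, j=1: x = 12·18 + 1 = 217.

217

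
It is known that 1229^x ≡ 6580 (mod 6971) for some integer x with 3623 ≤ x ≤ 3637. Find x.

3632

Compute 1229^3623 mod 6971 = 3843, then multiply by 1229 repeatedly:
  1229^3623=3843  1229^3624=3680  1229^3625=5512  1229^3626=5407  1229^3627=1840
  1229^3628=2756  1229^3629=6189  1229^3630=920  1229^3631=1378  1229^3632=6580
Found 6580 at exponent 3632.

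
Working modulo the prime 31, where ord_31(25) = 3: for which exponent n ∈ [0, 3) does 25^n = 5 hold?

Successive powers of 25 modulo 31:
  25^0=1  25^1=25  25^2=5
So 25^2 ≡ 5 (mod 31), giving n = 2.

2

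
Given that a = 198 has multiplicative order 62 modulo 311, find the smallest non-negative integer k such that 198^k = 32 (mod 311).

Baby-step giant-step with m = ceil(sqrt(62)) = 8.
Baby table (198^j mod 311 for j=0..7):
  0:1  1:198  2:18  3:143  4:13  5:86  6:234  7:304
Giant step factor: 198^(-8) ≡ 265 (mod 311).
Scan 32·265^i mod 311 for i = 0, 1, …:
  i=0: 32   i=1: 83   i=2: 225   i=3: 224
  i=4: 270   i=5: 20   i=6: 13
Match at i=6, j=4: k = 6·8 + 4 = 52.

52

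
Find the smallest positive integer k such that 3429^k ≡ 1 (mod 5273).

2636

The order of 3429 must divide p − 1 = 5272 = 2^3 · 659.
Divisors: 1, 2, 4, 8, 659, 1318, 2636, 5272.
Check each in increasing order: 3429^1 ≡ 3429;  3429^2 ≡ 4524;  3429^4 ≡ 2063;  3429^8 ≡ 658;  3429^659 ≡ 4329;  3429^1318 ≡ 5272;  3429^2636 ≡ 1.
Smallest exponent giving 1 is 2636.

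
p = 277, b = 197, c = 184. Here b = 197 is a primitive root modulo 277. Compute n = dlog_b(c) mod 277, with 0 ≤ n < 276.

163

Baby-step giant-step with m = ceil(sqrt(276)) = 17.
Baby table (197^j mod 277 for j=0..16):
  0:1  1:197  2:29  3:173  4:10  5:31  6:13  7:68
  8:100  9:33  10:130  11:126  12:169  13:53  14:192  15:152
  16:28
Giant step factor: 197^(-17) ≡ 150 (mod 277).
Scan 184·150^i mod 277 for i = 0, 1, …:
  i=0: 184   i=1: 177   i=2: 235   i=3: 71
  i=4: 124   i=5: 41   i=6: 56   i=7: 90
  i=8: 204   i=9: 130
Match at i=9, j=10: n = 9·17 + 10 = 163.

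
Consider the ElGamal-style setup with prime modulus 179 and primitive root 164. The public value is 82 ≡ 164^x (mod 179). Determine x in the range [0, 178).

Successive powers of 164 modulo 179:
  164^0=1  164^1=164  164^2=46  164^3=26  164^4=147  164^5=122
  164^6=139  164^7=63  164^8=129  164^9=34  164^10=27  164^11=132
  164^12=168  164^13=165  164^14=31  164^15=72  164^16=173  164^17=90
  164^18=82
So 164^18 ≡ 82 (mod 179), giving x = 18.

18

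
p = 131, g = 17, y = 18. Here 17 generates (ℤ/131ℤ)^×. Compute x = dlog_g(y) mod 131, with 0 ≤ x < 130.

85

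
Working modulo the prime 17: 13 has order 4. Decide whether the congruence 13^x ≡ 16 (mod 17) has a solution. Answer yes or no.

16 ∈ ⟨13⟩ iff 16^4 ≡ 1 (mod 17), since |⟨13⟩| = 4.
16^4 mod 17 = 1.
Since 1 = 1, 16 lies in the subgroup.

yes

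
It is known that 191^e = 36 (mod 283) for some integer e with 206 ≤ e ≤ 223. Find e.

Compute 191^206 mod 283 = 34, then multiply by 191 repeatedly:
  191^206=34  191^207=268  191^208=248  191^209=107  191^210=61
  191^211=48  191^212=112  191^213=167  191^214=201  191^215=186
  191^216=151  191^217=258  191^218=36
Found 36 at exponent 218.

218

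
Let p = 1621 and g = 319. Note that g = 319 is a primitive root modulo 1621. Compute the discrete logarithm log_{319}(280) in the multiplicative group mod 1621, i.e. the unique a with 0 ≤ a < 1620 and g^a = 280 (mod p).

51

Baby-step giant-step with m = ceil(sqrt(1620)) = 41.
Baby table (319^j mod 1621 for j=0..40):
  0:1  1:319  2:1259  3:1234  4:1364  5:688  6:637  7:578
  8:1209  9:1494  10:12  11:586  12:519  13:219  14:158  15:151
  16:1160  17:452  18:1540  19:97  20:144  21:548  22:1365  23:1007
  24:275  25:191  26:952  27:561  28:649  29:1164  30:107  31:92
  32:170  33:737  34:58  35:671  36:77  37:248  38:1304  39:1000
  40:1284
Giant step factor: 319^(-41) ≡ 1320 (mod 1621).
Scan 280·1320^i mod 1621 for i = 0, 1, …:
  i=0: 280   i=1: 12
Match at i=1, j=10: a = 1·41 + 10 = 51.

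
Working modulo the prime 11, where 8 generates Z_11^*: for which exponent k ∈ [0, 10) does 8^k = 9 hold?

Successive powers of 8 modulo 11:
  8^0=1  8^1=8  8^2=9
So 8^2 ≡ 9 (mod 11), giving k = 2.

2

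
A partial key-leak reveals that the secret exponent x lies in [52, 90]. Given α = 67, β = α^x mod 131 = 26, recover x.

79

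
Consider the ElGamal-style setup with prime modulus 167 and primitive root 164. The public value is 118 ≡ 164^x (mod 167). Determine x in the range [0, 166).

29

Successive powers of 164 modulo 167:
  164^0=1  164^1=164  164^2=9  164^3=140  164^4=81  164^5=91
  164^6=61  164^7=151  164^8=48  164^9=23  164^10=98  164^11=40
  164^12=47  164^13=26  164^14=89  164^15=67  164^16=133  164^17=102
  164^18=28  164^19=83  164^20=85  164^21=79  164^22=97  164^23=43
  164^24=38  164^25=53  164^26=8  164^27=143  164^28=72  164^29=118
So 164^29 ≡ 118 (mod 167), giving x = 29.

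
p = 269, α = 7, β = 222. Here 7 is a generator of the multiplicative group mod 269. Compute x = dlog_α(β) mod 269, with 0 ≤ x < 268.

Baby-step giant-step with m = ceil(sqrt(268)) = 17.
Baby table (7^j mod 269 for j=0..16):
  0:1  1:7  2:49  3:74  4:249  5:129  6:96  7:134
  8:131  9:110  10:232  11:10  12:70  13:221  14:202  15:69
  16:214
Giant step factor: 7^(-17) ≡ 160 (mod 269).
Scan 222·160^i mod 269 for i = 0, 1, …:
  i=0: 222   i=1: 12   i=2: 37   i=3: 2
  i=4: 51   i=5: 90   i=6: 143   i=7: 15
  i=8: 248   i=9: 137   i=10: 131
Match at i=10, j=8: x = 10·17 + 8 = 178.

178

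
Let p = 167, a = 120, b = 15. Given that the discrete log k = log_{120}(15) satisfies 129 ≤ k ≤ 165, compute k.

151

Compute 120^129 mod 167 = 92, then multiply by 120 repeatedly:
  120^129=92  120^130=18  120^131=156  120^132=16  120^133=83
  120^134=107  120^135=148  120^136=58  120^137=113  120^138=33
  120^139=119  120^140=85  120^141=13  120^142=57  120^143=160
  120^144=162  120^145=68  120^146=144  120^147=79  120^148=128
  120^149=163  120^150=21  120^151=15
Found 15 at exponent 151.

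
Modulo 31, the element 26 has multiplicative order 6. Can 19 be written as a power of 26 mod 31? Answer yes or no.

19 ∈ ⟨26⟩ iff 19^6 ≡ 1 (mod 31), since |⟨26⟩| = 6.
19^6 mod 31 = 2.
Since 2 ≠ 1, 19 does not lie in the subgroup.

no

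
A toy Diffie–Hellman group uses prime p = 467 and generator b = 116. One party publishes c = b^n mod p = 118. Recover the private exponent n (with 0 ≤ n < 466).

425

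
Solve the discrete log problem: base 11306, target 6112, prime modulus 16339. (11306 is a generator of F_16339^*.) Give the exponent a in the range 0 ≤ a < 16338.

Baby-step giant-step with m = ceil(sqrt(16338)) = 128.
Baby table (11306^j mod 16339 for j=0..127):
  0:1  1:11306  2:5639  3:16095  4:2627  5:12899  6:10519  7:12572
  8:6071  9:14926  10:4164  11:5525  12:1653  13:13341  14:8037  15:5143
  16:12596  17:15991  18:3211  19:14647  20:3217  21:788  22:4373  23:15663
  24:3796  25:11362  26:1554  27:5099  28:5302  29:12960  30:13947  31:13432
  32:7526  33:11783  34:6731  35:9963  36:612  37:7875  38:3539  39:14062
  40:6502  41:2451  42:62  43:14734  44:6499  45:1211  46:15823  47:15466
  48:14957  49:11531  50:605  51:10428  52:13083  53:15770  54:4452  55:10192
  56:8124  57:8425  58:13019  59:11102  60:3014  61:9469  62:3386  63:16178
  64:9702  65:7105  66:6606  67:1867  68:14653  69:5697  70:1944  71:2909
  72:15086  73:15834  74:9120  75:11630  76:8847  77:13163  78:5266  79:14419
  80:7011  81:5877  82:10988  83:4911  84:3844  85:14863  86:10802  87:9726
  88:686  89:11230  90:12350  91:12345  92:4832  93:9315  94:10535  95:13739
  96:14600  97:11022  98:13518  99:15841  100:6567  101:2086  102:7139  103:15213
  104:13864  105:6357  106:13320  107:15696  108:1097  109:1381  110:9841  111:10095
  112:6155  113:629  114:4009  115:1368  116:9914  117:2144  118:9327  119:15495
  120:16051  121:11672  122:9868  123:4916  124:11357  125:10380  126:9582  127:6522
Giant step factor: 11306^(-128) ≡ 12511 (mod 16339).
Scan 6112·12511^i mod 16339 for i = 0, 1, …:
  i=0: 6112   i=1: 712   i=2: 3077   i=3: 1663
  i=4: 6246   i=5: 10608   i=6: 11330   i=7: 8805
  i=8: 1817   i=9: 4938     …   i=83: 1406
  i=84: 9702
Match at i=84, j=64: a = 84·128 + 64 = 10816.

10816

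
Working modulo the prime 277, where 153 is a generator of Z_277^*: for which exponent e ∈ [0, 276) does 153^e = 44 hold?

Successive powers of 153 modulo 277:
  153^0=1  153^1=153  153^2=141  153^3=244  153^4=214  153^5=56
  153^6=258  153^7=140  153^8=91  153^9=73  153^10=89  153^11=44
So 153^11 ≡ 44 (mod 277), giving e = 11.

11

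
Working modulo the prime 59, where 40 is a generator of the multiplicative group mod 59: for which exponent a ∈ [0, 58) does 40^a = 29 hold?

Baby-step giant-step with m = ceil(sqrt(58)) = 8.
Baby table (40^j mod 59 for j=0..7):
  0:1  1:40  2:7  3:44  4:49  5:13  6:48  7:32
Giant step factor: 40^(-8) ≡ 36 (mod 59).
Scan 29·36^i mod 59 for i = 0, 1, …:
  i=0: 29   i=1: 41   i=2: 1
Match at i=2, j=0: a = 2·8 + 0 = 16.

16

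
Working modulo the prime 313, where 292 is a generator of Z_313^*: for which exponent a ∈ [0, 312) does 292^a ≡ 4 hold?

Baby-step giant-step with m = ceil(sqrt(312)) = 18.
Baby table (292^j mod 313 for j=0..17):
  0:1  1:292  2:128  3:129  4:108  5:236  6:52  7:160
  8:83  9:135  10:295  11:65  12:200  13:182  14:247  15:134
  16:3  17:250
Giant step factor: 292^(-18) ≡ 97 (mod 313).
Scan 4·97^i mod 313 for i = 0, 1, …:
  i=0: 4   i=1: 75   i=2: 76   i=3: 173
  i=4: 192   i=5: 157   i=6: 205   i=7: 166
  i=8: 139   i=9: 24     …   i=13: 213
  i=14: 3
Match at i=14, j=16: a = 14·18 + 16 = 268.

268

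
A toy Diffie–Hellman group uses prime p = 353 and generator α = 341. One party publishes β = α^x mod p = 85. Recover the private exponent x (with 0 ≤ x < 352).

321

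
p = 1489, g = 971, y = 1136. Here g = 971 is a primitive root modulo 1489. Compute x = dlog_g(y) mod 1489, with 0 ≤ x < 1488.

1267

Baby-step giant-step with m = ceil(sqrt(1488)) = 39.
Baby table (971^j mod 1489 for j=0..38):
  0:1  1:971  2:304  3:362  4:98  5:1351  6:12  7:1229
  8:670  9:1366  10:1176  11:1322  12:144  13:1347  14:595  15:13
  16:711  17:974  18:239  19:1274  20:1184  21:156  22:1087  23:1265
  24:1379  25:398  26:807  27:383  28:1132  29:290  30:169  31:309
  32:750  33:129  34:183  35:502  36:539  37:730  38:66
Giant step factor: 971^(-39) ≡ 530 (mod 1489).
Scan 1136·530^i mod 1489 for i = 0, 1, …:
  i=0: 1136   i=1: 524   i=2: 766   i=3: 972
  i=4: 1455   i=5: 1337   i=6: 1335   i=7: 275
  i=8: 1317   i=9: 1158     …   i=31: 716
  i=32: 1274
Match at i=32, j=19: x = 32·39 + 19 = 1267.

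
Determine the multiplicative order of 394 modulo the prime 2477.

1238

The order of 394 must divide p − 1 = 2476 = 2^2 · 619.
Divisors: 1, 2, 4, 619, 1238, 2476.
Check each in increasing order: 394^1 ≡ 394;  394^2 ≡ 1662;  394^4 ≡ 389;  394^619 ≡ 2476;  394^1238 ≡ 1.
Smallest exponent giving 1 is 1238.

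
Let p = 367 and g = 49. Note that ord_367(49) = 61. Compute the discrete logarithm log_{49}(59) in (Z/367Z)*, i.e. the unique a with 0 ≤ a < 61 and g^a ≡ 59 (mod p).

24

Baby-step giant-step with m = ceil(sqrt(61)) = 8.
Baby table (49^j mod 367 for j=0..7):
  0:1  1:49  2:199  3:209  4:332  5:120  6:8  7:25
Giant step factor: 49^(-8) ≡ 74 (mod 367).
Scan 59·74^i mod 367 for i = 0, 1, …:
  i=0: 59   i=1: 329   i=2: 124   i=3: 1
Match at i=3, j=0: a = 3·8 + 0 = 24.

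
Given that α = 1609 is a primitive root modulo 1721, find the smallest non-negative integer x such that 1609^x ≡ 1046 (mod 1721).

937

Baby-step giant-step with m = ceil(sqrt(1720)) = 42.
Baby table (1609^j mod 1721 for j=0..41):
  0:1  1:1609  2:497  3:1129  4:906  5:67  6:1101  7:600
  8:1640  9:467  10:1047  11:1485  12:617  13:1457  14:311  15:1309
  16:1398  17:35  18:1243  19:185  20:1653  21:732  22:624  23:673
  24:348  25:607  26:856  27:504  28:345  29:943  30:1086  31:559
  32:1069  33:742  34:1225  35:480  36:1312  37:1062  38:1526  39:1188
  40:1182  41:133
Giant step factor: 1609^(-42) ≡ 1454 (mod 1721).
Scan 1046·1454^i mod 1721 for i = 0, 1, …:
  i=0: 1046   i=1: 1241   i=2: 806   i=3: 1644
  i=4: 1628   i=5: 737   i=6: 1136   i=7: 1305
  i=8: 928   i=9: 48     …   i=21: 59
  i=22: 1457
Match at i=22, j=13: x = 22·42 + 13 = 937.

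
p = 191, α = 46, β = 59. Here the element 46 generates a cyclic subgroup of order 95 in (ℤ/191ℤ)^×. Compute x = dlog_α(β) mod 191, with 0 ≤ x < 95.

63

Baby-step giant-step with m = ceil(sqrt(95)) = 10.
Baby table (46^j mod 191 for j=0..9):
  0:1  1:46  2:15  3:117  4:34  5:36  6:128  7:158
  8:10  9:78
Giant step factor: 46^(-10) ≡ 177 (mod 191).
Scan 59·177^i mod 191 for i = 0, 1, …:
  i=0: 59   i=1: 129   i=2: 104   i=3: 72
  i=4: 138   i=5: 169   i=6: 117
Match at i=6, j=3: x = 6·10 + 3 = 63.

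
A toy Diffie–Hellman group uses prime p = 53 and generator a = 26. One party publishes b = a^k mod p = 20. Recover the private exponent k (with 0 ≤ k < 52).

29

Successive powers of 26 modulo 53:
  26^0=1  26^1=26  26^2=40  26^3=33  26^4=10  26^5=48
  26^6=29  26^7=12  26^8=47  26^9=3  26^10=25  26^11=14
  26^12=46  26^13=30  26^14=38  26^15=34  26^16=36  26^17=35
  26^18=9  26^19=22  26^20=42  26^21=32  26^22=37  26^23=8
  26^24=49  26^25=2  26^26=52  26^27=27  26^28=13  26^29=20
So 26^29 ≡ 20 (mod 53), giving k = 29.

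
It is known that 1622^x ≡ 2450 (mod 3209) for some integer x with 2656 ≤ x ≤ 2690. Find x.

Compute 1622^2656 mod 3209 = 2450, then multiply by 1622 repeatedly:
  1622^2656=2450
Found 2450 at exponent 2656.

2656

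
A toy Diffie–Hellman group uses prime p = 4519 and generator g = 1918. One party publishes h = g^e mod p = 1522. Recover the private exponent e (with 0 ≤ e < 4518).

2766

Baby-step giant-step with m = ceil(sqrt(4518)) = 68.
Baby table (1918^j mod 4519 for j=0..67):
  0:1  1:1918  2:258  3:2273  4:3298  5:3483  6:1312  7:3852
  8:4090  9:4155  10:2293  11:987  12:4124  13:1582  14:2027  15:1446
  16:3281  17:2510  18:1445  19:1363  20:2252  21:3691  22:2584  23:3288
  24:2379  25:3251  26:3717  27:2743  28:958  29:2730  30:3138  31:3895
  32:703  33:1692  34:614  35:2712  36:247  37:3770  38:460  39:1075
  40:1186  41:1691  42:3215  43:2454  44:2493  45:472  46:1496  47:4282
  48:1853  49:2120  50:3579  51:161  52:1506  53:867  54:4433  55:2255
  56:407  57:3358  58:1069  59:3235  60:143  61:3134  62:742  63:4190
  64:1638  65:979  66:2337  67:4037
Giant step factor: 1918^(-68) ≡ 2223 (mod 4519).
Scan 1522·2223^i mod 4519 for i = 0, 1, …:
  i=0: 1522   i=1: 3194   i=2: 913   i=3: 568
  i=4: 1863   i=5: 2045   i=6: 4440   i=7: 624
  i=8: 4338   i=9: 4347     …   i=39: 1259
  i=40: 1496
Match at i=40, j=46: e = 40·68 + 46 = 2766.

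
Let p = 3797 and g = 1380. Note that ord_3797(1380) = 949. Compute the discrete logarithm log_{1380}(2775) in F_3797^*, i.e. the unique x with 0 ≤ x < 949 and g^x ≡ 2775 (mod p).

Baby-step giant-step with m = ceil(sqrt(949)) = 31.
Baby table (1380^j mod 3797 for j=0..30):
  0:1  1:1380  2:2103  3:1232  4:2901  5:1342  6:2821  7:1055
  8:1649  9:1217  10:1186  11:173  12:3326  13:3104  14:504  15:669
  16:549  17:2017  18:259  19:502  20:1706  21:140  22:3350  23:2051
  24:1615  25:3658  26:1827  27:52  28:3414  29:3040  30:3312
Giant step factor: 1380^(-31) ≡ 2013 (mod 3797).
Scan 2775·2013^i mod 3797 for i = 0, 1, …:
  i=0: 2775   i=1: 688   i=2: 2836   i=3: 1977
  i=4: 445   i=5: 3490   i=6: 920   i=7: 2821
Match at i=7, j=6: x = 7·31 + 6 = 223.

223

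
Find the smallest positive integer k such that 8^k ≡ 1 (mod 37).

The order of 8 must divide p − 1 = 36 = 2^2 · 3^2.
Divisors: 1, 2, 3, 4, 6, 9, 12, 18, 36.
Check each in increasing order: 8^1 ≡ 8;  8^2 ≡ 27;  8^3 ≡ 31;  8^4 ≡ 26;  8^6 ≡ 36;  8^9 ≡ 6;  8^12 ≡ 1.
Smallest exponent giving 1 is 12.

12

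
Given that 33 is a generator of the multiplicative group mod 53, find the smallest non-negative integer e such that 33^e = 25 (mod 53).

Baby-step giant-step with m = ceil(sqrt(52)) = 8.
Baby table (33^j mod 53 for j=0..7):
  0:1  1:33  2:29  3:3  4:46  5:34  6:9  7:32
Giant step factor: 33^(-8) ≡ 13 (mod 53).
Scan 25·13^i mod 53 for i = 0, 1, …:
  i=0: 25   i=1: 7   i=2: 38   i=3: 17
  i=4: 9
Match at i=4, j=6: e = 4·8 + 6 = 38.

38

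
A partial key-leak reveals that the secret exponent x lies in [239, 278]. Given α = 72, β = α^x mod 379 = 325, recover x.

271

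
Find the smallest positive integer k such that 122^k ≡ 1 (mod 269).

268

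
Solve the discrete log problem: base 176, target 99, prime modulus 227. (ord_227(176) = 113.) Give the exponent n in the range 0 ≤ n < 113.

32

Baby-step giant-step with m = ceil(sqrt(113)) = 11.
Baby table (176^j mod 227 for j=0..10):
  0:1  1:176  2:104  3:144  4:147  5:221  6:79  7:57
  8:44  9:26  10:36
Giant step factor: 176^(-11) ≡ 34 (mod 227).
Scan 99·34^i mod 227 for i = 0, 1, …:
  i=0: 99   i=1: 188   i=2: 36
Match at i=2, j=10: n = 2·11 + 10 = 32.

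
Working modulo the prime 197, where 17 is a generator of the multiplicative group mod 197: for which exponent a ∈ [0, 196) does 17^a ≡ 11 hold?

Baby-step giant-step with m = ceil(sqrt(196)) = 14.
Baby table (17^j mod 197 for j=0..13):
  0:1  1:17  2:92  3:185  4:190  5:78  6:144  7:84
  8:49  9:45  10:174  11:3  12:51  13:79
Giant step factor: 17^(-14) ≡ 93 (mod 197).
Scan 11·93^i mod 197 for i = 0, 1, …:
  i=0: 11   i=1: 38   i=2: 185
Match at i=2, j=3: a = 2·14 + 3 = 31.

31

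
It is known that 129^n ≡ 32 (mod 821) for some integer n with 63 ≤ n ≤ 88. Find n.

Compute 129^63 mod 821 = 152, then multiply by 129 repeatedly:
  129^63=152  129^64=725  129^65=752  129^66=130  129^67=350
  129^68=816  129^69=176  129^70=537  129^71=309  129^72=453
  129^73=146  129^74=772  129^75=247  129^76=665  129^77=401
  129^78=6  129^79=774  129^80=505  129^81=286  129^82=770
  129^83=810  129^84=223  129^85=32
Found 32 at exponent 85.

85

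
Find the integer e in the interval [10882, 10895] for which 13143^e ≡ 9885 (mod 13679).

Compute 13143^10882 mod 13679 = 7401, then multiply by 13143 repeatedly:
  13143^10882=7401  13143^10883=13653  13143^10884=257  13143^10885=12717  13143^10886=9509
  13143^10887=5443  13143^10888=9858  13143^10889=9885
Found 9885 at exponent 10889.

10889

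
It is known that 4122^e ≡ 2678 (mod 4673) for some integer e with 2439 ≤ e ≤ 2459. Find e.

2449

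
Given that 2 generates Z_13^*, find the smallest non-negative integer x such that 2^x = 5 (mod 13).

9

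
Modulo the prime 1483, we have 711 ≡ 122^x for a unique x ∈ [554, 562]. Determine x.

Compute 122^554 mod 1483 = 490, then multiply by 122 repeatedly:
  122^554=490  122^555=460  122^556=1249  122^557=1112  122^558=711
Found 711 at exponent 558.

558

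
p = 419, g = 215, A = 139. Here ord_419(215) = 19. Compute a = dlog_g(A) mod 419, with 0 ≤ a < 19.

15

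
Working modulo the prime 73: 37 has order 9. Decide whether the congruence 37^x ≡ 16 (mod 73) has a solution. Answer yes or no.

yes

⟨37⟩ has order 9; its elements mod 73 are {1, 2, 4, 8, 16, 32, 37, 55, 64}.
16 is in this set.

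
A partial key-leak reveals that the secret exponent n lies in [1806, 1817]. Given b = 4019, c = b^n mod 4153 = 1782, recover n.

Compute 4019^1806 mod 4153 = 2900, then multiply by 4019 repeatedly:
  4019^1806=2900  4019^1807=1782
Found 1782 at exponent 1807.

1807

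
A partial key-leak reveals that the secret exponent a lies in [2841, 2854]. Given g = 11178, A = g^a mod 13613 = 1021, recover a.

Compute 11178^2841 mod 13613 = 10362, then multiply by 11178 repeatedly:
  11178^2841=10362  11178^2842=7032  11178^2843=2234  11178^2844=5410  11178^2845=4034
  11178^2846=5796  11178^2847=3421  11178^2848=1021
Found 1021 at exponent 2848.

2848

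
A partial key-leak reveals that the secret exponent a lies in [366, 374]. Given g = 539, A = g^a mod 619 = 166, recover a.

Compute 539^366 mod 619 = 616, then multiply by 539 repeatedly:
  539^366=616  539^367=240  539^368=608  539^369=261  539^370=166
Found 166 at exponent 370.

370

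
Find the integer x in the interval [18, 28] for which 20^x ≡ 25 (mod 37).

22

Compute 20^18 mod 37 = 36, then multiply by 20 repeatedly:
  20^18=36  20^19=17  20^20=7  20^21=29  20^22=25
Found 25 at exponent 22.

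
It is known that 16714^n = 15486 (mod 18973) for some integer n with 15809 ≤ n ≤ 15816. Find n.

15815

Compute 16714^15809 mod 18973 = 17622, then multiply by 16714 repeatedly:
  16714^15809=17622  16714^15810=16229  16714^15811=13498  16714^15812=16602  16714^15813=5703
  16714^15814=18563  16714^15815=15486
Found 15486 at exponent 15815.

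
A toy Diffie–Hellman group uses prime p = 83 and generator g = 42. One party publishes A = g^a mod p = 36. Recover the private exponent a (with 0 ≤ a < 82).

18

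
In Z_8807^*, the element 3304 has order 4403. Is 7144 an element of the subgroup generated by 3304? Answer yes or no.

no

7144 ∈ ⟨3304⟩ iff 7144^4403 ≡ 1 (mod 8807), since |⟨3304⟩| = 4403.
7144^4403 mod 8807 = 8806.
Since 8806 ≠ 1, 7144 does not lie in the subgroup.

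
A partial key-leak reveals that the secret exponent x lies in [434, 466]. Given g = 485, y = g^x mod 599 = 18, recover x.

Compute 485^434 mod 599 = 269, then multiply by 485 repeatedly:
  485^434=269  485^435=482  485^436=160  485^437=329  485^438=231
  485^439=22  485^440=487  485^441=189  485^442=18
Found 18 at exponent 442.

442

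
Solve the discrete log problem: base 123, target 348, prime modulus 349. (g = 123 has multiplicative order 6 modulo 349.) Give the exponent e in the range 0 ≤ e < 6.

Successive powers of 123 modulo 349:
  123^0=1  123^1=123  123^2=122  123^3=348
So 123^3 ≡ 348 (mod 349), giving e = 3.

3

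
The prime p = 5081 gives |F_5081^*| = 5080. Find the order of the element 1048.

5080

The order of 1048 must divide p − 1 = 5080 = 2^3 · 5 · 127.
Divisors: 1, 2, 4, 5, 8, 10, 20, 40, 127, 254, 508, 635, 1016, 1270, 2540, 5080.
Check each in increasing order: 1048^1 ≡ 1048;  1048^2 ≡ 808;  1048^4 ≡ 2496;  1048^5 ≡ 4174;  1048^8 ≡ 710;  1048^10 ≡ 4608;  1048^20 ≡ 165;  1048^40 ≡ 1820;  1048^127 ≡ 408;  1048^254 ≡ 3872;  1048^508 ≡ 3434;  1048^635 ≡ 3797;  1048^1016 ≡ 4436;  1048^1270 ≡ 2412;  1048^2540 ≡ 5080;  1048^5080 ≡ 1.
Smallest exponent giving 1 is 5080.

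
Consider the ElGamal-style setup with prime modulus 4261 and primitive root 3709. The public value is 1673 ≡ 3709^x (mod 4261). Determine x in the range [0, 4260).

Baby-step giant-step with m = ceil(sqrt(4260)) = 66.
Baby table (3709^j mod 4261 for j=0..65):
  0:1  1:3709  2:2173  3:2106  4:741  5:24  6:3796  7:1020
  8:3673  9:740  10:576  11:1623  12:3175  13:2932  14:716  15:1041
  16:603  17:3763  18:2192  19:140  20:3679  21:1689  22:831  23:1476
  24:3360  25:3076  26:2187  27:2900  28:1336  29:3942  30:1387  31:1356
  32:1424  33:2237  34:866  35:3461  36:2717  37:88  38:2556  39:3740
  40:2105  41:1293  42:2112  43:1690  44:279  45:3649  46:1205  47:3817
  48:2211  49:2435  50:2356  51:3354  52:2127  53:1932  54:3047  55:1151
  56:3798  57:4177  58:3758  59:691  60:2058  61:1671  62:2245  63:711
  64:3801  65:2521
Giant step factor: 3709^(-66) ≡ 1600 (mod 4261).
Scan 1673·1600^i mod 4261 for i = 0, 1, …:
  i=0: 1673   i=1: 892   i=2: 4026   i=3: 3229
  i=4: 2068   i=5: 2264   i=6: 550   i=7: 2234
  i=8: 3682   i=9: 2498     …   i=16: 3165
  i=17: 1932
Match at i=17, j=53: x = 17·66 + 53 = 1175.

1175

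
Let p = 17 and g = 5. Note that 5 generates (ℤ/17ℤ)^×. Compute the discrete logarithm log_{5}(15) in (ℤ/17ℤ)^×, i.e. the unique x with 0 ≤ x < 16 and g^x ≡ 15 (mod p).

14

Successive powers of 5 modulo 17:
  5^0=1  5^1=5  5^2=8  5^3=6  5^4=13  5^5=14
  5^6=2  5^7=10  5^8=16  5^9=12  5^10=9  5^11=11
  5^12=4  5^13=3  5^14=15
So 5^14 ≡ 15 (mod 17), giving x = 14.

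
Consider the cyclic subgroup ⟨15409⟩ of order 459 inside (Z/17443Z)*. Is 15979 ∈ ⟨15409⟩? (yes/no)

15979 ∈ ⟨15409⟩ iff 15979^459 ≡ 1 (mod 17443), since |⟨15409⟩| = 459.
15979^459 mod 17443 = 11304.
Since 11304 ≠ 1, 15979 does not lie in the subgroup.

no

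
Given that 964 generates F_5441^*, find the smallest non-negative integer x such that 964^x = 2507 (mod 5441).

2860

Baby-step giant-step with m = ceil(sqrt(5440)) = 74.
Baby table (964^j mod 5441 for j=0..73):
  0:1  1:964  2:4326  3:2458  4:2677  5:1594  6:2254  7:1897
  8:532  9:1394  10:5330  11:1816  12:4063  13:4653  14:2108  15:2619
  16:92  17:1632  18:799  19:3055  20:1439  21:5182  22:610  23:412
  24:5416  25:3105  26:670  27:3842  28:3808  29:3678  30:3501  31:1544
  32:3023  33:3237  34:2775  35:3569  36:1804  37:3377  38:1710  39:5258
  40:3141  41:2728  42:1789  43:5240  44:2112  45:1034  46:1073  47:582
  48:625  49:3990  50:5014  51:1888  52:2738  53:547  54:4972  55:4928
  56:599  57:690  58:1358  59:3272  60:3869  61:2631  62:778  63:4575
  64:3090  65:2533  66:4244  67:5025  68:1610  69:1355  70:380  71:1773
  72:698  73:3629
Giant step factor: 964^(-74) ≡ 5257 (mod 5441).
Scan 2507·5257^i mod 5441 for i = 0, 1, …:
  i=0: 2507   i=1: 1197   i=2: 2833   i=3: 1064
  i=4: 100   i=5: 3364   i=6: 1298   i=7: 572
  i=8: 3572   i=9: 1113     …   i=37: 1209
  i=38: 625
Match at i=38, j=48: x = 38·74 + 48 = 2860.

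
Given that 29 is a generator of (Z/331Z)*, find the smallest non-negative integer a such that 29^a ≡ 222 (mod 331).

Baby-step giant-step with m = ceil(sqrt(330)) = 19.
Baby table (29^j mod 331 for j=0..18):
  0:1  1:29  2:179  3:226  4:265  5:72  6:102  7:310
  8:53  9:213  10:219  11:62  12:143  13:175  14:110  15:211
  16:161  17:35  18:22
Giant step factor: 29^(-19) ≡ 262 (mod 331).
Scan 222·262^i mod 331 for i = 0, 1, …:
  i=0: 222   i=1: 239   i=2: 59   i=3: 232
  i=4: 211
Match at i=4, j=15: a = 4·19 + 15 = 91.

91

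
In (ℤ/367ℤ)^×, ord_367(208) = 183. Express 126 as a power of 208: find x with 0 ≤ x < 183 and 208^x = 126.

98

Baby-step giant-step with m = ceil(sqrt(183)) = 14.
Baby table (208^j mod 367 for j=0..13):
  0:1  1:208  2:325  3:72  4:296  5:279  6:46  7:26
  8:270  9:9  10:37  11:356  12:281  13:95
Giant step factor: 208^(-14) ≡ 348 (mod 367).
Scan 126·348^i mod 367 for i = 0, 1, …:
  i=0: 126   i=1: 175   i=2: 345   i=3: 51
  i=4: 132   i=5: 61   i=6: 309   i=7: 1
Match at i=7, j=0: x = 7·14 + 0 = 98.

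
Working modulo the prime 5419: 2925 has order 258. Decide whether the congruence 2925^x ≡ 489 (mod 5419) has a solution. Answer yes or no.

yes

489 ∈ ⟨2925⟩ iff 489^258 ≡ 1 (mod 5419), since |⟨2925⟩| = 258.
489^258 mod 5419 = 1.
Since 1 = 1, 489 lies in the subgroup.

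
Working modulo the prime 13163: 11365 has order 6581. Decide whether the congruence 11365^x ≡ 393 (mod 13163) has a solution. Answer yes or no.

no

393 ∈ ⟨11365⟩ iff 393^6581 ≡ 1 (mod 13163), since |⟨11365⟩| = 6581.
393^6581 mod 13163 = 13162.
Since 13162 ≠ 1, 393 does not lie in the subgroup.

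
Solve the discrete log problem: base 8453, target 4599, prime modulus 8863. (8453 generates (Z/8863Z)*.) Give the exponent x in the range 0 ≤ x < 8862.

Baby-step giant-step with m = ceil(sqrt(8862)) = 95.
Baby table (8453^j mod 8863 for j=0..94):
  0:1  1:8453  2:8566  3:6551  4:8442  5:4213  6:955  7:7285
  8:8844  9:7790  10:5643  11:8476  12:7999  13:8583  14:8444  15:3393
  16:361  17:2661  18:8002  19:7353  20:7553  21:5320  22:7961  23:6437
  24:2004  25:2619  26:7496  27:2101  28:7164  29:5276  30:8275  31:1779
  32:6239  33:3417  34:8247  35:4396  36:5692  37:6112  38:2309  39:1651
  40:5541  41:5981  42:2841  43:5106  44:7071  45:7954  46:444  47:4083
  48:1077  49:1580  50:8062  51:479  52:7459  53:8408  54:427  55:2190
  56:6126  57:5432  58:6356  59:8625  60:87  61:8645  62:750  63:2705
  64:7688  65:3148  66:3318  67:4522  68:7210  69:4142  70:3476  71:1783
  72:4599  73:2229  74:7862  75:2712  76:4818  77:1069  78:4860  79:1575
  80:1249  81:1964  82:1293  83:1650  84:5951  85:6278  86:5153  87:5527
  88:2858  89:6999  90:2022  91:4102  92:2150  93:4800  94:8449
Giant step factor: 8453^(-95) ≡ 2224 (mod 8863).
Scan 4599·2224^i mod 8863 for i = 0, 1, …:
  i=0: 4599
Match at i=0, j=72: x = 0·95 + 72 = 72.

72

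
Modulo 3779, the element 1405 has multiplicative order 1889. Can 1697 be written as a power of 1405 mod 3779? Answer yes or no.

yes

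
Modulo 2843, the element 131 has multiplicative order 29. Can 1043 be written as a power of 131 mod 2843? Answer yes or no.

yes

1043 ∈ ⟨131⟩ iff 1043^29 ≡ 1 (mod 2843), since |⟨131⟩| = 29.
1043^29 mod 2843 = 1.
Since 1 = 1, 1043 lies in the subgroup.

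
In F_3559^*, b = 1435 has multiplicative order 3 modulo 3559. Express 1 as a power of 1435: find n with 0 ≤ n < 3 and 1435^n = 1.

Successive powers of 1435 modulo 3559:
  1435^0=1
So 1435^0 ≡ 1 (mod 3559), giving n = 0.

0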